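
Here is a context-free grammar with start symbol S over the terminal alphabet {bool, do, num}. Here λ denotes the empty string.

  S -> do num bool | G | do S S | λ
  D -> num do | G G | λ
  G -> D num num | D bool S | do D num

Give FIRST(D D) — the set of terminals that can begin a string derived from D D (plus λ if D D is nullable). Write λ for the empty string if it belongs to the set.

{λ, bool, do, num}

FIRST(S): from S->do num bool we get {do}; from S->G we get {bool, do, num}; from S->do S S we get {do}; from S->λ we get {λ}. So FIRST(S) = {λ, bool, do, num}.
FIRST(D): from D->num do we get {num}; from D->G G we get {bool, do, num}; from D->λ we get {λ}. So FIRST(D) = {λ, bool, do, num}.
FIRST(G): from G->D num num we get {bool, do, num}; from G->D bool S we get {bool, do, num}; from G->do D num we get {do}. So FIRST(G) = {bool, do, num}.
FIRST(D D): take FIRST of each symbol in turn, carrying on past any symbol whose FIRST contains λ; result {λ, bool, do, num}.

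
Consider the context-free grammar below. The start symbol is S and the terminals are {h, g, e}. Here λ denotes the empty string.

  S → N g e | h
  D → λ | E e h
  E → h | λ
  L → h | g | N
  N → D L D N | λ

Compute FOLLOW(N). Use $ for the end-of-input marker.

FIRST(E): from E→h we get {h}; from E→λ we get {λ}. So FIRST(E) = {λ, h}.
FIRST(D): from D→λ we get {λ}; from D→E e h we get {e, h}. So FIRST(D) = {λ, e, h}.
FIRST(S): from S→N g e we get {e, g, h}; from S→h we get {h}. So FIRST(S) = {e, g, h}.
FIRST(L): from L→h we get {h}; from L→g we get {g}; from L→N we get {λ, e, g, h}. So FIRST(L) = {λ, e, g, h}.
FIRST(N): from N→D L D N we get {λ, e, g, h}; from N→λ we get {λ}. So FIRST(N) = {λ, e, g, h}.
FOLLOW(S) includes $ since S is the start symbol.
FOLLOW(S): S appears on no right-hand side. Thus FOLLOW(S) = {$}.
FOLLOW(E): in D→E e h, E is followed by e h with FIRST {e}. Thus FOLLOW(E) = {e}.
FOLLOW(D): in N→D L D N (occurrence 1), D is followed by L D N with FIRST {λ, e, g, h}; in N→D L D N (occurrence 1), the suffix after D is nullable, so FOLLOW(D) ⊇ FOLLOW(N) = {e, g, h}; in N→D L D N (occurrence 2), D is followed by N with FIRST {λ, e, g, h}; in N→D L D N (occurrence 2), the suffix after D is nullable, so FOLLOW(D) ⊇ FOLLOW(N) = {e, g, h}. Thus FOLLOW(D) = {e, g, h}.
FOLLOW(L): in N→D L D N, L is followed by D N with FIRST {λ, e, g, h}; in N→D L D N, the suffix after L is nullable, so FOLLOW(L) ⊇ FOLLOW(N) = {e, g, h}. Thus FOLLOW(L) = {e, g, h}.
FOLLOW(N): in S→N g e, N is followed by g e with FIRST {g}; in L→N, the suffix after N is empty, so FOLLOW(N) ⊇ FOLLOW(L) = {e, g, h}; in N→D L D N, the suffix after N is empty (adds nothing new). Thus FOLLOW(N) = {e, g, h}.

{e, g, h}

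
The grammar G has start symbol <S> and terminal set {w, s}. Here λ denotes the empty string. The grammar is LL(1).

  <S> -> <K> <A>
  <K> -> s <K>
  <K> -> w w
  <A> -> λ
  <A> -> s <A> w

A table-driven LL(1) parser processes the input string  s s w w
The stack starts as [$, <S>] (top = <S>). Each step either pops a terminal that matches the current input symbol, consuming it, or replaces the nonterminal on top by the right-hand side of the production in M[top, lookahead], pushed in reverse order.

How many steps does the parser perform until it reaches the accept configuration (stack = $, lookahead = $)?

9

step 1: stack=$ <S>  input=s s w w $  — expand <S> -> <K> <A>
step 2: stack=$ <A> <K>  input=s s w w $  — expand <K> -> s <K>
step 3: stack=$ <A> <K> s  input=s s w w $  — match s
step 4: stack=$ <A> <K>  input=s w w $  — expand <K> -> s <K>
step 5: stack=$ <A> <K> s  input=s w w $  — match s
step 6: stack=$ <A> <K>  input=w w $  — expand <K> -> w w
step 7: stack=$ <A> w w  input=w w $  — match w
step 8: stack=$ <A> w  input=w $  — match w
step 9: stack=$ <A>  input=$  — expand <A> -> λ
Accept reached after 9 steps.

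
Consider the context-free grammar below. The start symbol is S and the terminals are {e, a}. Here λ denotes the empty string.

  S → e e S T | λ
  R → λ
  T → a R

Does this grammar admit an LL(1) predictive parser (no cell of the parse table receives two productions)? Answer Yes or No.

Yes

FIRST(S) = {λ, e}
FIRST(R) = {λ}
FIRST(T) = {a}
FOLLOW(S) = {$, a}
FOLLOW(R) = {$, a}
FOLLOW(T) = {$, a}
Each cell of M receives at most one production.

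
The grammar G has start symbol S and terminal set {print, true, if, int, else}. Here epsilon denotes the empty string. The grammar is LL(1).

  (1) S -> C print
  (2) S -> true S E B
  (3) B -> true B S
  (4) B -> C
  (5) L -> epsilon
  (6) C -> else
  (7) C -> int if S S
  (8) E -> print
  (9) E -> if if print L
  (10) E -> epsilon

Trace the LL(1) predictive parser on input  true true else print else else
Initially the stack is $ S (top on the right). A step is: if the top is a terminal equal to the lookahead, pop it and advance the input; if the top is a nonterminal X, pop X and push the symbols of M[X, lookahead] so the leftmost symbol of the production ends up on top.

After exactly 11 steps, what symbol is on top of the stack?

else

step 1: stack=$ S  input=true true else print else else $  — expand S -> true S E B
step 2: stack=$ B E S true  input=true true else print else else $  — match true
step 3: stack=$ B E S  input=true else print else else $  — expand S -> true S E B
step 4: stack=$ B E B E S true  input=true else print else else $  — match true
step 5: stack=$ B E B E S  input=else print else else $  — expand S -> C print
step 6: stack=$ B E B E print C  input=else print else else $  — expand C -> else
step 7: stack=$ B E B E print else  input=else print else else $  — match else
step 8: stack=$ B E B E print  input=print else else $  — match print
step 9: stack=$ B E B E  input=else else $  — expand E -> epsilon
step 10: stack=$ B E B  input=else else $  — expand B -> C
step 11: stack=$ B E C  input=else else $  — expand C -> else
Stack after step 11: $ B E else (top = else).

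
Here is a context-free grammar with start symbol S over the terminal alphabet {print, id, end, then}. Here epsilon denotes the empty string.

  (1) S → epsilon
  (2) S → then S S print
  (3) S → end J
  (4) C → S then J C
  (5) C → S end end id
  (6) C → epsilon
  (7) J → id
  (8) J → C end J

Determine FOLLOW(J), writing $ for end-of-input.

FIRST(S): from S→epsilon we get {epsilon}; from S→then S S print we get {then}; from S→end J we get {end}. So FIRST(S) = {epsilon, end, then}.
FIRST(C): from C→S then J C we get {end, then}; from C→S end end id we get {end, then}; from C→epsilon we get {epsilon}. So FIRST(C) = {epsilon, end, then}.
FIRST(J): from J→id we get {id}; from J→C end J we get {end, then}. So FIRST(J) = {end, id, then}.
FOLLOW(S) includes $ since S is the start symbol.
FOLLOW(S): in S→then S S print (occurrence 1), S is followed by S print with FIRST {end, print, then}; in S→then S S print (occurrence 2), S is followed by print with FIRST {print}; in C→S then J C, S is followed by then J C with FIRST {then}; in C→S end end id, S is followed by end end id with FIRST {end}. Thus FOLLOW(S) = {$, end, print, then}.
FOLLOW(C): in C→S then J C, the suffix after C is empty (adds nothing new); in J→C end J, C is followed by end J with FIRST {end}. Thus FOLLOW(C) = {end}.
FOLLOW(J): in S→end J, the suffix after J is empty, so FOLLOW(J) ⊇ FOLLOW(S) = {$, end, print, then}; in C→S then J C, J is followed by C with FIRST {epsilon, end, then}; in C→S then J C, the suffix after J is nullable, so FOLLOW(J) ⊇ FOLLOW(C) = {end}; in J→C end J, the suffix after J is empty (adds nothing new). Thus FOLLOW(J) = {$, end, print, then}.

{$, end, print, then}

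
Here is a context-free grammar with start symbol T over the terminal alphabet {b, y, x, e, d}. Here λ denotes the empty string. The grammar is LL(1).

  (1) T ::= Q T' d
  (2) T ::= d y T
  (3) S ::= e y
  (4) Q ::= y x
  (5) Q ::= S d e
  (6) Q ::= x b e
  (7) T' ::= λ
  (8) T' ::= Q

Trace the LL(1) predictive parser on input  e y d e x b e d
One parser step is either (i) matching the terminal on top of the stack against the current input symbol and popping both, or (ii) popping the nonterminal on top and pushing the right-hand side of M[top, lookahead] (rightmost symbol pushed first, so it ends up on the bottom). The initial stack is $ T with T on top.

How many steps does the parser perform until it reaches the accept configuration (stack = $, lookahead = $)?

      Stack           Input              Action
   1  $ T             e y d e x b e d $  expand T ::= Q T' d
   2  $ d T' Q        e y d e x b e d $  expand Q ::= S d e
   3  $ d T' e d S    e y d e x b e d $  expand S ::= e y
   4  $ d T' e d y e  e y d e x b e d $  match e
   5  $ d T' e d y    y d e x b e d $    match y
   6  $ d T' e d      d e x b e d $      match d
   7  $ d T' e        e x b e d $        match e
   8  $ d T'          x b e d $          expand T' ::= Q
   9  $ d Q           x b e d $          expand Q ::= x b e
  10  $ d e b x       x b e d $          match x
  11  $ d e b         b e d $            match b
  12  $ d e           e d $              match e
  13  $ d             d $                match d
Accept reached after 13 steps.

13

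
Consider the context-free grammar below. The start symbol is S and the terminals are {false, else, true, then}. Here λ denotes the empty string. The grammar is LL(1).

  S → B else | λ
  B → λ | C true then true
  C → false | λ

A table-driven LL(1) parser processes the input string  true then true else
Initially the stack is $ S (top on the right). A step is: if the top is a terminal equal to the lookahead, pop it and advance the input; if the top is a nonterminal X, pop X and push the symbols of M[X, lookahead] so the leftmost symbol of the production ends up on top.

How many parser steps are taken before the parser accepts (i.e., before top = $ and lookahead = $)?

7

step 1: stack=$ S  input=true then true else $  — expand S → B else
step 2: stack=$ else B  input=true then true else $  — expand B → C true then true
step 3: stack=$ else true then true C  input=true then true else $  — expand C → λ
step 4: stack=$ else true then true  input=true then true else $  — match true
step 5: stack=$ else true then  input=then true else $  — match then
step 6: stack=$ else true  input=true else $  — match true
step 7: stack=$ else  input=else $  — match else
Accept reached after 7 steps.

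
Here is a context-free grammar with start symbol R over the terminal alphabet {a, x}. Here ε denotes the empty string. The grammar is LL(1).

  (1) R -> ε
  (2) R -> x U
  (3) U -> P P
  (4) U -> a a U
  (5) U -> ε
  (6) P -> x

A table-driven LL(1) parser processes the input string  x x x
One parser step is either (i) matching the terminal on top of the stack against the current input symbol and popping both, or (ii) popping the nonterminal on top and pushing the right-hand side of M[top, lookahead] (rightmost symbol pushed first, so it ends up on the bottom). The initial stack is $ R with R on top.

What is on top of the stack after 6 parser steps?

     Stack  Input    Action
  1  $ R    x x x $  expand R -> x U
  2  $ U x  x x x $  match x
  3  $ U    x x $    expand U -> P P
  4  $ P P  x x $    expand P -> x
  5  $ P x  x x $    match x
  6  $ P    x $      expand P -> x
Stack after step 6: $ x (top = x).

x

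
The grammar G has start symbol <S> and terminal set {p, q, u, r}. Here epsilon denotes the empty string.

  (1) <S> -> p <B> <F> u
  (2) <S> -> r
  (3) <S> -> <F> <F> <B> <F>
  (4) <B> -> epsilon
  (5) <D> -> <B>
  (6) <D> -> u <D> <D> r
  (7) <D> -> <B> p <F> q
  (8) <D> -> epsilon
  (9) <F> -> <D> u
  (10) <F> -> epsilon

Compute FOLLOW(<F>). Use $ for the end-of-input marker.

{$, p, q, u}

FIRST(<B>): from <B>->epsilon we get {epsilon}. So FIRST(<B>) = {epsilon}.
FIRST(<D>): from <D>-><B> we get {epsilon}; from <D>->u <D> <D> r we get {u}; from <D>-><B> p <F> q we get {p}; from <D>->epsilon we get {epsilon}. So FIRST(<D>) = {epsilon, p, u}.
FIRST(<F>): from <F>-><D> u we get {p, u}; from <F>->epsilon we get {epsilon}. So FIRST(<F>) = {epsilon, p, u}.
FIRST(<S>): from <S>->p <B> <F> u we get {p}; from <S>->r we get {r}; from <S>-><F> <F> <B> <F> we get {epsilon, p, u}. So FIRST(<S>) = {epsilon, p, r, u}.
FOLLOW(<S>) includes $ since <S> is the start symbol.
FOLLOW(<S>): <S> appears on no right-hand side. Thus FOLLOW(<S>) = {$}.
FOLLOW(<D>): in <D>->u <D> <D> r (occurrence 1), <D> is followed by <D> r with FIRST {p, r, u}; in <D>->u <D> <D> r (occurrence 2), <D> is followed by r with FIRST {r}; in <F>-><D> u, <D> is followed by u with FIRST {u}. Thus FOLLOW(<D>) = {p, r, u}.
FOLLOW(<B>): in <S>->p <B> <F> u, <B> is followed by <F> u with FIRST {p, u}; in <S>-><F> <F> <B> <F>, <B> is followed by <F> with FIRST {epsilon, p, u}; in <S>-><F> <F> <B> <F>, the suffix after <B> is nullable, so FOLLOW(<B>) ⊇ FOLLOW(<S>) = {$}; in <D>-><B>, the suffix after <B> is empty, so FOLLOW(<B>) ⊇ FOLLOW(<D>) = {p, r, u}; in <D>-><B> p <F> q, <B> is followed by p <F> q with FIRST {p}. Thus FOLLOW(<B>) = {$, p, r, u}.
FOLLOW(<F>): in <S>->p <B> <F> u, <F> is followed by u with FIRST {u}; in <S>-><F> <F> <B> <F> (occurrence 1), <F> is followed by <F> <B> <F> with FIRST {epsilon, p, u}; in <S>-><F> <F> <B> <F> (occurrence 1), the suffix after <F> is nullable, so FOLLOW(<F>) ⊇ FOLLOW(<S>) = {$}; in <S>-><F> <F> <B> <F> (occurrence 2), <F> is followed by <B> <F> with FIRST {epsilon, p, u}; in <S>-><F> <F> <B> <F> (occurrence 2), the suffix after <F> is nullable, so FOLLOW(<F>) ⊇ FOLLOW(<S>) = {$}; in <S>-><F> <F> <B> <F> (occurrence 3), the suffix after <F> is empty, so FOLLOW(<F>) ⊇ FOLLOW(<S>) = {$}; in <D>-><B> p <F> q, <F> is followed by q with FIRST {q}. Thus FOLLOW(<F>) = {$, p, q, u}.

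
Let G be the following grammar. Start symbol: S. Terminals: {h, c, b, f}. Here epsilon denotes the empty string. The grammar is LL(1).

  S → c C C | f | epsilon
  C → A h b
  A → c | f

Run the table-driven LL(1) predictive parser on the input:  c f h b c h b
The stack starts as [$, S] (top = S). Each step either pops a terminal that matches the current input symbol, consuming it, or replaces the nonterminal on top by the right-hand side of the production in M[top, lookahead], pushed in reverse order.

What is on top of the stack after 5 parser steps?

h

     Stack      Input            Action
  1  $ S        c f h b c h b $  expand S → c C C
  2  $ C C c    c f h b c h b $  match c
  3  $ C C      f h b c h b $    expand C → A h b
  4  $ C b h A  f h b c h b $    expand A → f
  5  $ C b h f  f h b c h b $    match f
Stack after step 5: $ C b h (top = h).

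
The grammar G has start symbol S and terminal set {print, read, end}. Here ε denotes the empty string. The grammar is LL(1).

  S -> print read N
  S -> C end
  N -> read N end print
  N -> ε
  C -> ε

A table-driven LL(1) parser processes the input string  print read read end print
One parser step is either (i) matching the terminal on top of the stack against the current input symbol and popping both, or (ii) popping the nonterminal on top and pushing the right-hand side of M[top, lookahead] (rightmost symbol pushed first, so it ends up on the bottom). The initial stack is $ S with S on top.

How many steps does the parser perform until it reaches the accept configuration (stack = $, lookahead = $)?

8

step 1: stack=$ S  input=print read read end print $  — expand S -> print read N
step 2: stack=$ N read print  input=print read read end print $  — match print
step 3: stack=$ N read  input=read read end print $  — match read
step 4: stack=$ N  input=read end print $  — expand N -> read N end print
step 5: stack=$ print end N read  input=read end print $  — match read
step 6: stack=$ print end N  input=end print $  — expand N -> ε
step 7: stack=$ print end  input=end print $  — match end
step 8: stack=$ print  input=print $  — match print
Accept reached after 8 steps.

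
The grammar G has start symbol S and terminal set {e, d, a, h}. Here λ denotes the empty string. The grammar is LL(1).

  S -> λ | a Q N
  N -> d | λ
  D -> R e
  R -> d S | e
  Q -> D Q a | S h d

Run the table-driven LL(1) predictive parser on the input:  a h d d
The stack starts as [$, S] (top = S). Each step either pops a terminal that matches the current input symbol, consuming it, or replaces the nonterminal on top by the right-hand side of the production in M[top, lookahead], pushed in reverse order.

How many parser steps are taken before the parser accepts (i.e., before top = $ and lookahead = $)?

8

step 1: stack=$ S  input=a h d d $  — expand S -> a Q N
step 2: stack=$ N Q a  input=a h d d $  — match a
step 3: stack=$ N Q  input=h d d $  — expand Q -> S h d
step 4: stack=$ N d h S  input=h d d $  — expand S -> λ
step 5: stack=$ N d h  input=h d d $  — match h
step 6: stack=$ N d  input=d d $  — match d
step 7: stack=$ N  input=d $  — expand N -> d
step 8: stack=$ d  input=d $  — match d
Accept reached after 8 steps.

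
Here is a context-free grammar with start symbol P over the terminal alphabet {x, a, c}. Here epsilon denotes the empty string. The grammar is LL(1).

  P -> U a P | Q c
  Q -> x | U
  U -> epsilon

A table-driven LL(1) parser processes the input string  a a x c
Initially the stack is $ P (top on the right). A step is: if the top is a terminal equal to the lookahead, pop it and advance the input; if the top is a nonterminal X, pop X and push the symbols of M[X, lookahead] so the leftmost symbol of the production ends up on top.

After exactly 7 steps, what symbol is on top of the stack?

     Stack    Input      Action
  1  $ P      a a x c $  expand P -> U a P
  2  $ P a U  a a x c $  expand U -> epsilon
  3  $ P a    a a x c $  match a
  4  $ P      a x c $    expand P -> U a P
  5  $ P a U  a x c $    expand U -> epsilon
  6  $ P a    a x c $    match a
  7  $ P      x c $      expand P -> Q c
Stack after step 7: $ c Q (top = Q).

Q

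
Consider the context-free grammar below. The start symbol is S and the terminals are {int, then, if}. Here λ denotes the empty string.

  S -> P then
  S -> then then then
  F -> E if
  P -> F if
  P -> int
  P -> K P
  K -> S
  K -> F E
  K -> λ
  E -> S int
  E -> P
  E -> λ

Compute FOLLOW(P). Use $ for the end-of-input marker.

FIRST(S): from S->P then we get {if, int, then}; from S->then then then we get {then}. So FIRST(S) = {if, int, then}.
FIRST(F): from F->E if we get {if, int, then}. So FIRST(F) = {if, int, then}.
FIRST(K): from K->S we get {if, int, then}; from K->F E we get {if, int, then}; from K->λ we get {λ}. So FIRST(K) = {λ, if, int, then}.
FIRST(P): from P->F if we get {if, int, then}; from P->int we get {int}; from P->K P we get {if, int, then}. So FIRST(P) = {if, int, then}.
FIRST(E): from E->S int we get {if, int, then}; from E->P we get {if, int, then}; from E->λ we get {λ}. So FIRST(E) = {λ, if, int, then}.
FOLLOW(S) includes $ since S is the start symbol.
FOLLOW(K): in P->K P, K is followed by P with FIRST {if, int, then}. Thus FOLLOW(K) = {if, int, then}.
FOLLOW(S): in K->S, the suffix after S is empty, so FOLLOW(S) ⊇ FOLLOW(K) = {if, int, then}; in E->S int, S is followed by int with FIRST {int}. Thus FOLLOW(S) = {$, if, int, then}.
FOLLOW(F): in P->F if, F is followed by if with FIRST {if}; in K->F E, F is followed by E with FIRST {λ, if, int, then}; in K->F E, the suffix after F is nullable, so FOLLOW(F) ⊇ FOLLOW(K) = {if, int, then}. Thus FOLLOW(F) = {if, int, then}.
FOLLOW(E): in F->E if, E is followed by if with FIRST {if}; in K->F E, the suffix after E is empty, so FOLLOW(E) ⊇ FOLLOW(K) = {if, int, then}. Thus FOLLOW(E) = {if, int, then}.
FOLLOW(P): in S->P then, P is followed by then with FIRST {then}; in P->K P, the suffix after P is empty (adds nothing new); in E->P, the suffix after P is empty, so FOLLOW(P) ⊇ FOLLOW(E) = {if, int, then}. Thus FOLLOW(P) = {if, int, then}.

{if, int, then}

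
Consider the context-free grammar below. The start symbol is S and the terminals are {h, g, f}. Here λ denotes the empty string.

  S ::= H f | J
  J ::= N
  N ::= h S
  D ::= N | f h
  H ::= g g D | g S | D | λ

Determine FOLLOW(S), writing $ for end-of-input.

{$, f}

FIRST(N): from N::=h S we get {h}. So FIRST(N) = {h}.
FIRST(J): from J::=N we get {h}. So FIRST(J) = {h}.
FIRST(D): from D::=N we get {h}; from D::=f h we get {f}. So FIRST(D) = {f, h}.
FIRST(H): from H::=g g D we get {g}; from H::=g S we get {g}; from H::=D we get {f, h}; from H::=λ we get {λ}. So FIRST(H) = {λ, f, g, h}.
FIRST(S): from S::=H f we get {f, g, h}; from S::=J we get {h}. So FIRST(S) = {f, g, h}.
FOLLOW(S) includes $ since S is the start symbol.
FOLLOW(H): in S::=H f, H is followed by f with FIRST {f}. Thus FOLLOW(H) = {f}.
FOLLOW(D): in H::=g g D, the suffix after D is empty, so FOLLOW(D) ⊇ FOLLOW(H) = {f}; in H::=D, the suffix after D is empty, so FOLLOW(D) ⊇ FOLLOW(H) = {f}. Thus FOLLOW(D) = {f}.
FOLLOW(S): in N::=h S, the suffix after S is empty, so FOLLOW(S) ⊇ FOLLOW(N) = {$, f}; in H::=g S, the suffix after S is empty, so FOLLOW(S) ⊇ FOLLOW(H) = {f}. Thus FOLLOW(S) = {$, f}.
FOLLOW(J): in S::=J, the suffix after J is empty, so FOLLOW(J) ⊇ FOLLOW(S) = {$, f}. Thus FOLLOW(J) = {$, f}.
FOLLOW(N): in J::=N, the suffix after N is empty, so FOLLOW(N) ⊇ FOLLOW(J) = {$, f}; in D::=N, the suffix after N is empty, so FOLLOW(N) ⊇ FOLLOW(D) = {f}. Thus FOLLOW(N) = {$, f}.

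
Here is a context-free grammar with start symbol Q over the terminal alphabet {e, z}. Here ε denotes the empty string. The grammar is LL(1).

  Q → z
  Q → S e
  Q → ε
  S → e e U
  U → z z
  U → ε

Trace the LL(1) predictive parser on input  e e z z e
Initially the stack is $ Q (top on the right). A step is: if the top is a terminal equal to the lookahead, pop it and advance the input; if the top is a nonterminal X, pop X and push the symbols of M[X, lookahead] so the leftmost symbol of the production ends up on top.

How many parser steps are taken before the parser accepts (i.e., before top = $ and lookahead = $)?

     Stack      Input        Action
  1  $ Q        e e z z e $  expand Q → S e
  2  $ e S      e e z z e $  expand S → e e U
  3  $ e U e e  e e z z e $  match e
  4  $ e U e    e z z e $    match e
  5  $ e U      z z e $      expand U → z z
  6  $ e z z    z z e $      match z
  7  $ e z      z e $        match z
  8  $ e        e $          match e
Accept reached after 8 steps.

8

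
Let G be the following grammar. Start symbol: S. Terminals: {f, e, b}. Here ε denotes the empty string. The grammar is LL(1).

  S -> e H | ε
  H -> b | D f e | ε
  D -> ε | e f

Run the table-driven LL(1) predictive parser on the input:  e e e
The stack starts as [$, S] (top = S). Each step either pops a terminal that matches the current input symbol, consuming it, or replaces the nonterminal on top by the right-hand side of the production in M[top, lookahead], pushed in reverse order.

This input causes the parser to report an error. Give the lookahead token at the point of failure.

e

     Stack      Input    Action
  1  $ S        e e e $  expand S -> e H
  2  $ H e      e e e $  match e
  3  $ H        e e $    expand H -> D f e
  4  $ e f D    e e $    expand D -> e f
  5  $ e f f e  e e $    match e
  6  $ e f f    e $      error: top is terminal f but lookahead is e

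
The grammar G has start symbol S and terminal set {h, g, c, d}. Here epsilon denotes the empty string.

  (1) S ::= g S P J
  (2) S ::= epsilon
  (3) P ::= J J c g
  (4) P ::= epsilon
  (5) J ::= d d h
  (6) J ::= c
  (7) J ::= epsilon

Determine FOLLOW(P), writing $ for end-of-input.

{$, c, d}

FIRST(S) = {epsilon, g}
FIRST(J) = {epsilon, c, d}
FIRST(P) = {epsilon, c, d}  (via J J c g)
FOLLOW(S) includes $ since S is the start symbol.
FOLLOW(S): in S::=g S P J, S is followed by P J with FIRST {epsilon, c, d}; in S::=g S P J, the suffix after S is nullable (adds nothing new). Thus FOLLOW(S) = {$, c, d}.
FOLLOW(P): in S::=g S P J, P is followed by J with FIRST {epsilon, c, d}; in S::=g S P J, the suffix after P is nullable, so FOLLOW(P) ⊇ FOLLOW(S) = {$, c, d}. Thus FOLLOW(P) = {$, c, d}.
FOLLOW(J): in S::=g S P J, the suffix after J is empty, so FOLLOW(J) ⊇ FOLLOW(S) = {$, c, d}; in P::=J J c g (occurrence 1), J is followed by J c g with FIRST {c, d}; in P::=J J c g (occurrence 2), J is followed by c g with FIRST {c}. Thus FOLLOW(J) = {$, c, d}.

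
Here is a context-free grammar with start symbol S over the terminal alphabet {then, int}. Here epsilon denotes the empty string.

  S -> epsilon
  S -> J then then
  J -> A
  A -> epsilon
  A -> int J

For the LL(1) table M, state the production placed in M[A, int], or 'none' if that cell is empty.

A -> int J

FIRST(A): from A->epsilon we get {epsilon}; from A->int J we get {int}. So FIRST(A) = {epsilon, int}.
FIRST(J): from J->A we get {epsilon, int}. So FIRST(J) = {epsilon, int}.
FIRST(S): from S->epsilon we get {epsilon}; from S->J then then we get {int, then}. So FIRST(S) = {epsilon, int, then}.
FOLLOW(S) includes $ since S is the start symbol.
FOLLOW(J): in S->J then then, J is followed by then then with FIRST {then}; in A->int J, the suffix after J is empty, so FOLLOW(J) ⊇ FOLLOW(A) = {then}. Thus FOLLOW(J) = {then}.
FOLLOW(A): in J->A, the suffix after A is empty, so FOLLOW(A) ⊇ FOLLOW(J) = {then}. Thus FOLLOW(A) = {then}.
For A -> epsilon: FIRST(epsilon) = {epsilon}, so it goes in M[A, t] for t ∈ {}; since epsilon ∈ FIRST, also for every t ∈ FOLLOW(A) = {then}.
For A -> int J: FIRST(int J) = {int}, so it goes in M[A, t] for t ∈ {int}.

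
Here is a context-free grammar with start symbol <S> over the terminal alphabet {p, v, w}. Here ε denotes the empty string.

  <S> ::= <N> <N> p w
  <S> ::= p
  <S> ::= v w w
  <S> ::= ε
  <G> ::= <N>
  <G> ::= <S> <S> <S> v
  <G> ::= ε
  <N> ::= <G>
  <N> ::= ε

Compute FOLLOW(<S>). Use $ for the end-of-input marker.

{$, p, v}

FIRST(<S>): from <S>::=<N> <N> p w we get {p, v}; from <S>::=p we get {p}; from <S>::=v w w we get {v}; from <S>::=ε we get {ε}. So FIRST(<S>) = {ε, p, v}.
FIRST(<G>): from <G>::=<N> we get {ε, p, v}; from <G>::=<S> <S> <S> v we get {p, v}; from <G>::=ε we get {ε}. So FIRST(<G>) = {ε, p, v}.
FIRST(<N>): from <N>::=<G> we get {ε, p, v}; from <N>::=ε we get {ε}. So FIRST(<N>) = {ε, p, v}.
FOLLOW(<S>) includes $ since <S> is the start symbol.
FOLLOW(<S>): in <G>::=<S> <S> <S> v (occurrence 1), <S> is followed by <S> <S> v with FIRST {p, v}; in <G>::=<S> <S> <S> v (occurrence 2), <S> is followed by <S> v with FIRST {p, v}; in <G>::=<S> <S> <S> v (occurrence 3), <S> is followed by v with FIRST {v}. Thus FOLLOW(<S>) = {$, p, v}.
FOLLOW(<G>): in <N>::=<G>, the suffix after <G> is empty, so FOLLOW(<G>) ⊇ FOLLOW(<N>) = {p, v}. Thus FOLLOW(<G>) = {p, v}.
FOLLOW(<N>): in <S>::=<N> <N> p w (occurrence 1), <N> is followed by <N> p w with FIRST {p, v}; in <S>::=<N> <N> p w (occurrence 2), <N> is followed by p w with FIRST {p}; in <G>::=<N>, the suffix after <N> is empty, so FOLLOW(<N>) ⊇ FOLLOW(<G>) = {p, v}. Thus FOLLOW(<N>) = {p, v}.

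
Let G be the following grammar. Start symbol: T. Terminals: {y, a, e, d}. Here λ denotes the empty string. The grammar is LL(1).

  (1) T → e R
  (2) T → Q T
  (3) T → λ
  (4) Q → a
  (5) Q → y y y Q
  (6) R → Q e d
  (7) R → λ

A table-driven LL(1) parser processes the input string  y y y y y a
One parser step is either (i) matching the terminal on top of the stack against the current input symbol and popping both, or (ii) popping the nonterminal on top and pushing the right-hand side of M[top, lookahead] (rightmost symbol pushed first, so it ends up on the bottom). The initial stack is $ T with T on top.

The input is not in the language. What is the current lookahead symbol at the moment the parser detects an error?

a

     Stack        Input          Action
  1  $ T          y y y y y a $  expand T → Q T
  2  $ T Q        y y y y y a $  expand Q → y y y Q
  3  $ T Q y y y  y y y y y a $  match y
  4  $ T Q y y    y y y y a $    match y
  5  $ T Q y      y y y a $      match y
  6  $ T Q        y y a $        expand Q → y y y Q
  7  $ T Q y y y  y y a $        match y
  8  $ T Q y y    y a $          match y
  9  $ T Q y      a $            error: top is terminal y but lookahead is a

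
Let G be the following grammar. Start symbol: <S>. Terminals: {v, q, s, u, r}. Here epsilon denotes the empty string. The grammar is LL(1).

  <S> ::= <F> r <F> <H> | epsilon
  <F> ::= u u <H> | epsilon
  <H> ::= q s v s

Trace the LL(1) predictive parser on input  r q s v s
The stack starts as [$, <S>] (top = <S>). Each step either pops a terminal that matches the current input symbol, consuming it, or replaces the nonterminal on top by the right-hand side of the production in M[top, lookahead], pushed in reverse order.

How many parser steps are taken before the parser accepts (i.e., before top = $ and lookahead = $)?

9

     Stack            Input        Action
  1  $ <S>            r q s v s $  expand <S> ::= <F> r <F> <H>
  2  $ <H> <F> r <F>  r q s v s $  expand <F> ::= epsilon
  3  $ <H> <F> r      r q s v s $  match r
  4  $ <H> <F>        q s v s $    expand <F> ::= epsilon
  5  $ <H>            q s v s $    expand <H> ::= q s v s
  6  $ s v s q        q s v s $    match q
  7  $ s v s          s v s $      match s
  8  $ s v            v s $        match v
  9  $ s              s $          match s
Accept reached after 9 steps.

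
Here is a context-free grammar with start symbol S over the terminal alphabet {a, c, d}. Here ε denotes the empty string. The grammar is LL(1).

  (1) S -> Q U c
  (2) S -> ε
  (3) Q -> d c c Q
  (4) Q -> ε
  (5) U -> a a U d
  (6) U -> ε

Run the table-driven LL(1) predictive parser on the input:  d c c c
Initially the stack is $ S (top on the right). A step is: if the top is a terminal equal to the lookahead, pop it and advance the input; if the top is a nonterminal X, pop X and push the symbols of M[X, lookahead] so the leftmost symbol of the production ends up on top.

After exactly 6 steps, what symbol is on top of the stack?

step 1: stack=$ S  input=d c c c $  — expand S -> Q U c
step 2: stack=$ c U Q  input=d c c c $  — expand Q -> d c c Q
step 3: stack=$ c U Q c c d  input=d c c c $  — match d
step 4: stack=$ c U Q c c  input=c c c $  — match c
step 5: stack=$ c U Q c  input=c c $  — match c
step 6: stack=$ c U Q  input=c $  — expand Q -> ε
Stack after step 6: $ c U (top = U).

U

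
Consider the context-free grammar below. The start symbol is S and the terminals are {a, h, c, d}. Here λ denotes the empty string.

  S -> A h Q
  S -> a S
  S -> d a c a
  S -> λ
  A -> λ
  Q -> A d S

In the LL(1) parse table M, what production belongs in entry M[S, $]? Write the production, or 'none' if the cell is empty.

S -> λ

FIRST(A): from A->λ we get {λ}. So FIRST(A) = {λ}.
FIRST(S): from S->A h Q we get {h}; from S->a S we get {a}; from S->d a c a we get {d}; from S->λ we get {λ}. So FIRST(S) = {λ, a, d, h}.
FIRST(Q): from Q->A d S we get {d}. So FIRST(Q) = {d}.
FOLLOW(S) includes $ since S is the start symbol.
FOLLOW(S): in S->a S, the suffix after S is empty (adds nothing new); in Q->A d S, the suffix after S is empty, so FOLLOW(S) ⊇ FOLLOW(Q) = {$}. Thus FOLLOW(S) = {$}.
FOLLOW(Q): in S->A h Q, the suffix after Q is empty, so FOLLOW(Q) ⊇ FOLLOW(S) = {$}. Thus FOLLOW(Q) = {$}.
For S -> A h Q: FIRST(A h Q) = {h}, so it goes in M[S, t] for t ∈ {h}.
For S -> a S: FIRST(a S) = {a}, so it goes in M[S, t] for t ∈ {a}.
For S -> d a c a: FIRST(d a c a) = {d}, so it goes in M[S, t] for t ∈ {d}.
For S -> λ: FIRST(λ) = {λ}, so it goes in M[S, t] for t ∈ {}; since λ ∈ FIRST, also for every t ∈ FOLLOW(S) = {$}.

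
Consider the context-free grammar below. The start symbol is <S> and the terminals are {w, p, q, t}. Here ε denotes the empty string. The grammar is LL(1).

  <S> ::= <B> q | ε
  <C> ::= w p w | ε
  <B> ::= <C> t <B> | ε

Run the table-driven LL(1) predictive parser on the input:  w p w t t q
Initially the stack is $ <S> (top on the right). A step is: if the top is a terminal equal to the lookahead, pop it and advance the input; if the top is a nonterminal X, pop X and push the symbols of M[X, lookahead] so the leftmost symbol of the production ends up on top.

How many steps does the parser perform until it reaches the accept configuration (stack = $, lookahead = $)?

12

step 1: stack=$ <S>  input=w p w t t q $  — expand <S> ::= <B> q
step 2: stack=$ q <B>  input=w p w t t q $  — expand <B> ::= <C> t <B>
step 3: stack=$ q <B> t <C>  input=w p w t t q $  — expand <C> ::= w p w
step 4: stack=$ q <B> t w p w  input=w p w t t q $  — match w
step 5: stack=$ q <B> t w p  input=p w t t q $  — match p
step 6: stack=$ q <B> t w  input=w t t q $  — match w
step 7: stack=$ q <B> t  input=t t q $  — match t
step 8: stack=$ q <B>  input=t q $  — expand <B> ::= <C> t <B>
step 9: stack=$ q <B> t <C>  input=t q $  — expand <C> ::= ε
step 10: stack=$ q <B> t  input=t q $  — match t
step 11: stack=$ q <B>  input=q $  — expand <B> ::= ε
step 12: stack=$ q  input=q $  — match q
Accept reached after 12 steps.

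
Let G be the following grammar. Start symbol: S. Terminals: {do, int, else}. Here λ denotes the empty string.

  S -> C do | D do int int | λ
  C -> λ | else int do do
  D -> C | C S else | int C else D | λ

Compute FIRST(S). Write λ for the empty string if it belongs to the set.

{λ, do, else, int}

FIRST(C) = {λ, else}
FIRST(S) = {λ, do, else, int}  (via C do, D do int int)
FIRST(D) = {λ, do, else, int}  (via C, C S else)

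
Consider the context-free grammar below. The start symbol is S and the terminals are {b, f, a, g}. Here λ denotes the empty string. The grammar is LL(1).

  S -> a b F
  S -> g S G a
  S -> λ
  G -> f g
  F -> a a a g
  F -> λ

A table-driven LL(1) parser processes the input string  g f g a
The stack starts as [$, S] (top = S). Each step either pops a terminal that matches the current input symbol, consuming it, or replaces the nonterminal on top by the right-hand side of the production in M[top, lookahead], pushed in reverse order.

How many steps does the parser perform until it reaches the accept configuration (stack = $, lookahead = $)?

step 1: stack=$ S  input=g f g a $  — expand S -> g S G a
step 2: stack=$ a G S g  input=g f g a $  — match g
step 3: stack=$ a G S  input=f g a $  — expand S -> λ
step 4: stack=$ a G  input=f g a $  — expand G -> f g
step 5: stack=$ a g f  input=f g a $  — match f
step 6: stack=$ a g  input=g a $  — match g
step 7: stack=$ a  input=a $  — match a
Accept reached after 7 steps.

7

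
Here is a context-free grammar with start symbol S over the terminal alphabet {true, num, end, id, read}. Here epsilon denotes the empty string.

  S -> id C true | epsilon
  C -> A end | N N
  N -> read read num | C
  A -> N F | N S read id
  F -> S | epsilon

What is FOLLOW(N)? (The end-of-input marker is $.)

{end, id, read, true}

FIRST(S): from S->id C true we get {id}; from S->epsilon we get {epsilon}. So FIRST(S) = {epsilon, id}.
FIRST(F): from F->S we get {epsilon, id}; from F->epsilon we get {epsilon}. So FIRST(F) = {epsilon, id}.
FIRST(C): from C->A end we get {read}; from C->N N we get {read}. So FIRST(C) = {read}.
FIRST(N): from N->read read num we get {read}; from N->C we get {read}. So FIRST(N) = {read}.
FIRST(A): from A->N F we get {read}; from A->N S read id we get {read}. So FIRST(A) = {read}.
FOLLOW(S) includes $ since S is the start symbol.
FOLLOW(A): in C->A end, A is followed by end with FIRST {end}. Thus FOLLOW(A) = {end}.
FOLLOW(F): in A->N F, the suffix after F is empty, so FOLLOW(F) ⊇ FOLLOW(A) = {end}. Thus FOLLOW(F) = {end}.
FOLLOW(S): in A->N S read id, S is followed by read id with FIRST {read}; in F->S, the suffix after S is empty, so FOLLOW(S) ⊇ FOLLOW(F) = {end}. Thus FOLLOW(S) = {$, end, read}.
FOLLOW(C): in S->id C true, C is followed by true with FIRST {true}; in N->C, the suffix after C is empty, so FOLLOW(C) ⊇ FOLLOW(N) = {end, id, read, true}. Thus FOLLOW(C) = {end, id, read, true}.
FOLLOW(N): in C->N N (occurrence 1), N is followed by N with FIRST {read}; in C->N N (occurrence 2), the suffix after N is empty, so FOLLOW(N) ⊇ FOLLOW(C) = {end, id, read, true}; in A->N F, N is followed by F with FIRST {epsilon, id}; in A->N F, the suffix after N is nullable, so FOLLOW(N) ⊇ FOLLOW(A) = {end}; in A->N S read id, N is followed by S read id with FIRST {id, read}. Thus FOLLOW(N) = {end, id, read, true}.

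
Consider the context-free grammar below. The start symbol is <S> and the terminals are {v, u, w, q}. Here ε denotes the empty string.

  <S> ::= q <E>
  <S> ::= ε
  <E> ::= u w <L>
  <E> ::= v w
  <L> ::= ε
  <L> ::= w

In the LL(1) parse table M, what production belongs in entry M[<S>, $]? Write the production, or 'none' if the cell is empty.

FIRST(<S>): from <S>::=q <E> we get {q}; from <S>::=ε we get {ε}. So FIRST(<S>) = {ε, q}.
FIRST(<E>): from <E>::=u w <L> we get {u}; from <E>::=v w we get {v}. So FIRST(<E>) = {u, v}.
FIRST(<L>): from <L>::=ε we get {ε}; from <L>::=w we get {w}. So FIRST(<L>) = {ε, w}.
FOLLOW(<S>) includes $ since <S> is the start symbol.
FOLLOW(<S>): <S> appears on no right-hand side. Thus FOLLOW(<S>) = {$}.
For <S> ::= q <E>: FIRST(q <E>) = {q}, so it goes in M[<S>, t] for t ∈ {q}.
For <S> ::= ε: FIRST(ε) = {ε}, so it goes in M[<S>, t] for t ∈ {}; since ε ∈ FIRST, also for every t ∈ FOLLOW(<S>) = {$}.

<S> ::= ε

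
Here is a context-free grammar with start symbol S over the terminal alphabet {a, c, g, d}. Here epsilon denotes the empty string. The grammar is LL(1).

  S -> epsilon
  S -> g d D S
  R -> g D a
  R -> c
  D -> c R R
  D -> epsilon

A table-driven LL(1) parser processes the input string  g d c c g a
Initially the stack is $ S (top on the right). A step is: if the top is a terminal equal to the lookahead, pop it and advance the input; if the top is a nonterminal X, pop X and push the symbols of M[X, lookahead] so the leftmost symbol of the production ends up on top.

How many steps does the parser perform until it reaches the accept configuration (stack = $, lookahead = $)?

      Stack      Input          Action
   1  $ S        g d c c g a $  expand S -> g d D S
   2  $ S D d g  g d c c g a $  match g
   3  $ S D d    d c c g a $    match d
   4  $ S D      c c g a $      expand D -> c R R
   5  $ S R R c  c c g a $      match c
   6  $ S R R    c g a $        expand R -> c
   7  $ S R c    c g a $        match c
   8  $ S R      g a $          expand R -> g D a
   9  $ S a D g  g a $          match g
  10  $ S a D    a $            expand D -> epsilon
  11  $ S a      a $            match a
  12  $ S        $              expand S -> epsilon
Accept reached after 12 steps.

12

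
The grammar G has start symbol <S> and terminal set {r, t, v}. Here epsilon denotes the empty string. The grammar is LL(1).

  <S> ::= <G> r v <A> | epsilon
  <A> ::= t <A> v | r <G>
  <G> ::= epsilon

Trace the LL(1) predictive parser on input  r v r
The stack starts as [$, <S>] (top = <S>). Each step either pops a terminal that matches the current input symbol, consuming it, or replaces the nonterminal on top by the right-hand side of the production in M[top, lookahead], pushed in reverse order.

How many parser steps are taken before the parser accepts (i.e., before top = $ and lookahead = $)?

     Stack          Input    Action
  1  $ <S>          r v r $  expand <S> ::= <G> r v <A>
  2  $ <A> v r <G>  r v r $  expand <G> ::= epsilon
  3  $ <A> v r      r v r $  match r
  4  $ <A> v        v r $    match v
  5  $ <A>          r $      expand <A> ::= r <G>
  6  $ <G> r        r $      match r
  7  $ <G>          $        expand <G> ::= epsilon
Accept reached after 7 steps.

7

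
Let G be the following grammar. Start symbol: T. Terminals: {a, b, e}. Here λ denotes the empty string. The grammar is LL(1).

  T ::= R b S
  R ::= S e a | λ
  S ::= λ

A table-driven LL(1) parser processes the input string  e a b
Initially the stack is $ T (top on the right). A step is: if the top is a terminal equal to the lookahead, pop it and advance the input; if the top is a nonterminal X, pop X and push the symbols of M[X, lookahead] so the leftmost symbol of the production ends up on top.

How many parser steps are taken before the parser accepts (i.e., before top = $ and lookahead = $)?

step 1: stack=$ T  input=e a b $  — expand T ::= R b S
step 2: stack=$ S b R  input=e a b $  — expand R ::= S e a
step 3: stack=$ S b a e S  input=e a b $  — expand S ::= λ
step 4: stack=$ S b a e  input=e a b $  — match e
step 5: stack=$ S b a  input=a b $  — match a
step 6: stack=$ S b  input=b $  — match b
step 7: stack=$ S  input=$  — expand S ::= λ
Accept reached after 7 steps.

7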